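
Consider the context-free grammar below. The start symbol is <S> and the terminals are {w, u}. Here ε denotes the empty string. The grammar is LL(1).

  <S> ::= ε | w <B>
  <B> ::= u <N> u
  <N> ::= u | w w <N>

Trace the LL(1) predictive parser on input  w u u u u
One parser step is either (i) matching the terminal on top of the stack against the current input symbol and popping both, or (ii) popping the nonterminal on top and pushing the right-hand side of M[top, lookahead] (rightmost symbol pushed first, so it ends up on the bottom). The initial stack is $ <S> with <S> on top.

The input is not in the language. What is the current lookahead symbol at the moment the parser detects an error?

step 1: stack=$ <S>  input=w u u u u $  — expand <S> ::= w <B>
step 2: stack=$ <B> w  input=w u u u u $  — match w
step 3: stack=$ <B>  input=u u u u $  — expand <B> ::= u <N> u
step 4: stack=$ u <N> u  input=u u u u $  — match u
step 5: stack=$ u <N>  input=u u u $  — expand <N> ::= u
step 6: stack=$ u u  input=u u u $  — match u
step 7: stack=$ u  input=u u $  — match u
step 8: stack=$  input=u $  — error: stack empty but input remains

u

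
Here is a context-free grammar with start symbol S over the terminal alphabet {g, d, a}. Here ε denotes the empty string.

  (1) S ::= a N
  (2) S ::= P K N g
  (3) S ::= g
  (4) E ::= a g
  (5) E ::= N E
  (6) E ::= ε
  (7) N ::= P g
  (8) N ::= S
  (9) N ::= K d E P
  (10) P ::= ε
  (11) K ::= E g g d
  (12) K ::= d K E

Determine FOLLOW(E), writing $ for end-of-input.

FIRST(P): from P::=ε we get {ε}. So FIRST(P) = {ε}.
FIRST(S): from S::=a N we get {a}; from S::=P K N g we get {a, d, g}; from S::=g we get {g}. So FIRST(S) = {a, d, g}.
FIRST(E): from E::=a g we get {a}; from E::=N E we get {a, d, g}; from E::=ε we get {ε}. So FIRST(E) = {ε, a, d, g}.
FIRST(K): from K::=E g g d we get {a, d, g}; from K::=d K E we get {d}. So FIRST(K) = {a, d, g}.
FIRST(N): from N::=P g we get {g}; from N::=S we get {a, d, g}; from N::=K d E P we get {a, d, g}. So FIRST(N) = {a, d, g}.
FOLLOW(S) includes $ since S is the start symbol.
FOLLOW(K): in S::=P K N g, K is followed by N g with FIRST {a, d, g}; in N::=K d E P, K is followed by d E P with FIRST {d}; in K::=d K E, K is followed by E with FIRST {ε, a, d, g}; in K::=d K E, the suffix after K is nullable (adds nothing new). Thus FOLLOW(K) = {a, d, g}.
FOLLOW(S): in N::=S, the suffix after S is empty, so FOLLOW(S) ⊇ FOLLOW(N) = {$, a, d, g}. Thus FOLLOW(S) = {$, a, d, g}.
FOLLOW(E): in E::=N E, the suffix after E is empty (adds nothing new); in N::=K d E P, E is followed by P with FIRST {ε}; in N::=K d E P, the suffix after E is nullable, so FOLLOW(E) ⊇ FOLLOW(N) = {$, a, d, g}; in K::=E g g d, E is followed by g g d with FIRST {g}; in K::=d K E, the suffix after E is empty, so FOLLOW(E) ⊇ FOLLOW(K) = {a, d, g}. Thus FOLLOW(E) = {$, a, d, g}.
FOLLOW(N): in S::=a N, the suffix after N is empty, so FOLLOW(N) ⊇ FOLLOW(S) = {$, a, d, g}; in S::=P K N g, N is followed by g with FIRST {g}; in E::=N E, N is followed by E with FIRST {ε, a, d, g}; in E::=N E, the suffix after N is nullable, so FOLLOW(N) ⊇ FOLLOW(E) = {$, a, d, g}. Thus FOLLOW(N) = {$, a, d, g}.
FOLLOW(P): in S::=P K N g, P is followed by K N g with FIRST {a, d, g}; in N::=P g, P is followed by g with FIRST {g}; in N::=K d E P, the suffix after P is empty, so FOLLOW(P) ⊇ FOLLOW(N) = {$, a, d, g}. Thus FOLLOW(P) = {$, a, d, g}.

{$, a, d, g}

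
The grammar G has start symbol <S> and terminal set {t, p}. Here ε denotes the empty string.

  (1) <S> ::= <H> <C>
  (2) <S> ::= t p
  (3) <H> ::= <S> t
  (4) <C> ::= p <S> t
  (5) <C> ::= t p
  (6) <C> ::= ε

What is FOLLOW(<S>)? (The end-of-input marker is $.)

FIRST(<C>) = {ε, p, t}
FIRST(<S>) = {t}  (via <H> <C>)
FIRST(<H>) = {t}  (via <S> t)
FOLLOW(<S>) includes $ since <S> is the start symbol.
FOLLOW(<S>): in <H>::=<S> t, <S> is followed by t with FIRST {t}; in <C>::=p <S> t, <S> is followed by t with FIRST {t}. Thus FOLLOW(<S>) = {$, t}.
FOLLOW(<H>): in <S>::=<H> <C>, <H> is followed by <C> with FIRST {ε, p, t}; in <S>::=<H> <C>, the suffix after <H> is nullable, so FOLLOW(<H>) ⊇ FOLLOW(<S>) = {$, t}. Thus FOLLOW(<H>) = {$, p, t}.
FOLLOW(<C>): in <S>::=<H> <C>, the suffix after <C> is empty, so FOLLOW(<C>) ⊇ FOLLOW(<S>) = {$, t}. Thus FOLLOW(<C>) = {$, t}.

{$, t}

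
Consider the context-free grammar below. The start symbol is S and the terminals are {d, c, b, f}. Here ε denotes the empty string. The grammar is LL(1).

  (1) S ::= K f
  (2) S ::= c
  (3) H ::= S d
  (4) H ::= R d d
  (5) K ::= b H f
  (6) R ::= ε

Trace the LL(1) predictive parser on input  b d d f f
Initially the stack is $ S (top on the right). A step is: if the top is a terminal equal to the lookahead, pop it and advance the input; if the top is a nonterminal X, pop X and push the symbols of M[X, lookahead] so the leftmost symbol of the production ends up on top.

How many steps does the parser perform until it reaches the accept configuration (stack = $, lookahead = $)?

     Stack        Input        Action
  1  $ S          b d d f f $  expand S ::= K f
  2  $ f K        b d d f f $  expand K ::= b H f
  3  $ f f H b    b d d f f $  match b
  4  $ f f H      d d f f $    expand H ::= R d d
  5  $ f f d d R  d d f f $    expand R ::= ε
  6  $ f f d d    d d f f $    match d
  7  $ f f d      d f f $      match d
  8  $ f f        f f $        match f
  9  $ f          f $          match f
Accept reached after 9 steps.

9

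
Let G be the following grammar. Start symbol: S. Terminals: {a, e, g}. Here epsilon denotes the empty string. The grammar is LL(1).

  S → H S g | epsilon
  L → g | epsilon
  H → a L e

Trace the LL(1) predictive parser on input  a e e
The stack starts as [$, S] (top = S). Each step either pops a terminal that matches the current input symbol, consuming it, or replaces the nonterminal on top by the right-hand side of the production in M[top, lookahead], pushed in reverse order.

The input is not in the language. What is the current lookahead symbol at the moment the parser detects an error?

e

step 1: stack=$ S  input=a e e $  — expand S → H S g
step 2: stack=$ g S H  input=a e e $  — expand H → a L e
step 3: stack=$ g S e L a  input=a e e $  — match a
step 4: stack=$ g S e L  input=e e $  — expand L → epsilon
step 5: stack=$ g S e  input=e e $  — match e
step 6: stack=$ g S  input=e $  — error: M[S, e] is empty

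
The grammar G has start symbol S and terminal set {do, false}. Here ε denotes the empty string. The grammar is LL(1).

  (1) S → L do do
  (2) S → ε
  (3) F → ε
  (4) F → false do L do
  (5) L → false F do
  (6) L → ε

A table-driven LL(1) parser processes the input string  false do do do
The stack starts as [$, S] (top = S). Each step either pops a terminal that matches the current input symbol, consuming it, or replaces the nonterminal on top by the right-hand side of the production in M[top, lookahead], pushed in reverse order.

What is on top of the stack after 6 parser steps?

     Stack               Input             Action
  1  $ S                 false do do do $  expand S → L do do
  2  $ do do L           false do do do $  expand L → false F do
  3  $ do do do F false  false do do do $  match false
  4  $ do do do F        do do do $        expand F → ε
  5  $ do do do          do do do $        match do
  6  $ do do             do do $           match do
Stack after step 6: $ do (top = do).

do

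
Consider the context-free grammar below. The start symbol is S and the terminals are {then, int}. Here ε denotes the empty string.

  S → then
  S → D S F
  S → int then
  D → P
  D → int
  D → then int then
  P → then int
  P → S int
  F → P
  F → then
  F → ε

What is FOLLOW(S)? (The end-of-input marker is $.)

FIRST(S): from S→then we get {then}; from S→D S F we get {int, then}; from S→int then we get {int}. So FIRST(S) = {int, then}.
FIRST(P): from P→then int we get {then}; from P→S int we get {int, then}. So FIRST(P) = {int, then}.
FIRST(D): from D→P we get {int, then}; from D→int we get {int}; from D→then int then we get {then}. So FIRST(D) = {int, then}.
FIRST(F): from F→P we get {int, then}; from F→then we get {then}; from F→ε we get {ε}. So FIRST(F) = {ε, int, then}.
FOLLOW(S) includes $ since S is the start symbol.
FOLLOW(S): in S→D S F, S is followed by F with FIRST {ε, int, then}; in S→D S F, the suffix after S is nullable (adds nothing new); in P→S int, S is followed by int with FIRST {int}. Thus FOLLOW(S) = {$, int, then}.
FOLLOW(D): in S→D S F, D is followed by S F with FIRST {int, then}. Thus FOLLOW(D) = {int, then}.
FOLLOW(F): in S→D S F, the suffix after F is empty, so FOLLOW(F) ⊇ FOLLOW(S) = {$, int, then}. Thus FOLLOW(F) = {$, int, then}.
FOLLOW(P): in D→P, the suffix after P is empty, so FOLLOW(P) ⊇ FOLLOW(D) = {int, then}; in F→P, the suffix after P is empty, so FOLLOW(P) ⊇ FOLLOW(F) = {$, int, then}. Thus FOLLOW(P) = {$, int, then}.

{$, int, then}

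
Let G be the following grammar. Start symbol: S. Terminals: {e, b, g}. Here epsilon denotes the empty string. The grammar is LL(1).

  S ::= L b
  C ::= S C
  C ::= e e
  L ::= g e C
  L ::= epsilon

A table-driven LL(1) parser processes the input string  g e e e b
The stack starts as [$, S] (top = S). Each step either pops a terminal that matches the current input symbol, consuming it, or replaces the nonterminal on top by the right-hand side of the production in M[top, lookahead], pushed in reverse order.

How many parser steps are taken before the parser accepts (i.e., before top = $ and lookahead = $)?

8

     Stack      Input        Action
  1  $ S        g e e e b $  expand S ::= L b
  2  $ b L      g e e e b $  expand L ::= g e C
  3  $ b C e g  g e e e b $  match g
  4  $ b C e    e e e b $    match e
  5  $ b C      e e b $      expand C ::= e e
  6  $ b e e    e e b $      match e
  7  $ b e      e b $        match e
  8  $ b        b $          match b
Accept reached after 8 steps.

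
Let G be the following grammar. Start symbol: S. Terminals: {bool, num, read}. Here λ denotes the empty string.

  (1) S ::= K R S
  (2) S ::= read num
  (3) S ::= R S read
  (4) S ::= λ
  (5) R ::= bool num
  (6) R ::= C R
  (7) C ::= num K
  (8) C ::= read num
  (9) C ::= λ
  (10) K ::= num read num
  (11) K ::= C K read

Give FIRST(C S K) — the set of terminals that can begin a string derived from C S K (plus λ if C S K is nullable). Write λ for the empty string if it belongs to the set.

{bool, num, read}

FIRST(C): from C::=num K we get {num}; from C::=read num we get {read}; from C::=λ we get {λ}. So FIRST(C) = {λ, num, read}.
FIRST(R): from R::=bool num we get {bool}; from R::=C R we get {bool, num, read}. So FIRST(R) = {bool, num, read}.
FIRST(K): from K::=num read num we get {num}; from K::=C K read we get {num, read}. So FIRST(K) = {num, read}.
FIRST(S): from S::=K R S we get {num, read}; from S::=read num we get {read}; from S::=R S read we get {bool, num, read}; from S::=λ we get {λ}. So FIRST(S) = {λ, bool, num, read}.
FIRST(C S K): take FIRST of each symbol in turn, carrying on past any symbol whose FIRST contains λ; result {bool, num, read}.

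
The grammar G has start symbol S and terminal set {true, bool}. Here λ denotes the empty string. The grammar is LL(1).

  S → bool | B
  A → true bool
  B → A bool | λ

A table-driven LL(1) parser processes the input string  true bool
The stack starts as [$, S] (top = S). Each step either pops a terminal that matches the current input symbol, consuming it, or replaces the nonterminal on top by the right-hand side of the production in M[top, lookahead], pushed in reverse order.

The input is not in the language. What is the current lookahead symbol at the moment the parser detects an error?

step 1: stack=$ S  input=true bool $  — expand S → B
step 2: stack=$ B  input=true bool $  — expand B → A bool
step 3: stack=$ bool A  input=true bool $  — expand A → true bool
step 4: stack=$ bool bool true  input=true bool $  — match true
step 5: stack=$ bool bool  input=bool $  — match bool
step 6: stack=$ bool  input=$  — error: top is terminal bool but lookahead is $

$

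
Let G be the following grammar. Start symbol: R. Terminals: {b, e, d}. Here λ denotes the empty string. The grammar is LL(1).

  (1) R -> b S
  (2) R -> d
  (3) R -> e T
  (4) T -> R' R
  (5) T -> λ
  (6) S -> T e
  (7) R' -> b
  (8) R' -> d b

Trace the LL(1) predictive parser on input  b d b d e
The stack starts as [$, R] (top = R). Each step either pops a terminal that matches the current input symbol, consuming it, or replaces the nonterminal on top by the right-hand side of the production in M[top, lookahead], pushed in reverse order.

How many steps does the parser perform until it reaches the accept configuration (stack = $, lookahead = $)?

      Stack      Input        Action
   1  $ R        b d b d e $  expand R -> b S
   2  $ S b      b d b d e $  match b
   3  $ S        d b d e $    expand S -> T e
   4  $ e T      d b d e $    expand T -> R' R
   5  $ e R R'   d b d e $    expand R' -> d b
   6  $ e R b d  d b d e $    match d
   7  $ e R b    b d e $      match b
   8  $ e R      d e $        expand R -> d
   9  $ e d      d e $        match d
  10  $ e        e $          match e
Accept reached after 10 steps.

10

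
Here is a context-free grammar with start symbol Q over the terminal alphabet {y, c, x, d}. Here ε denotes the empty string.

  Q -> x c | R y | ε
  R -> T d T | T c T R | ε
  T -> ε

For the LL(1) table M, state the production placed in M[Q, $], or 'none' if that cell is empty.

Q -> ε

FIRST(T): from T->ε we get {ε}. So FIRST(T) = {ε}.
FIRST(R): from R->T d T we get {d}; from R->T c T R we get {c}; from R->ε we get {ε}. So FIRST(R) = {ε, c, d}.
FIRST(Q): from Q->x c we get {x}; from Q->R y we get {c, d, y}; from Q->ε we get {ε}. So FIRST(Q) = {ε, c, d, x, y}.
FOLLOW(Q) includes $ since Q is the start symbol.
FOLLOW(Q): Q appears on no right-hand side. Thus FOLLOW(Q) = {$}.
For Q -> x c: FIRST(x c) = {x}, so it goes in M[Q, t] for t ∈ {x}.
For Q -> R y: FIRST(R y) = {c, d, y}, so it goes in M[Q, t] for t ∈ {c, d, y}.
For Q -> ε: FIRST(ε) = {ε}, so it goes in M[Q, t] for t ∈ {}; since ε ∈ FIRST, also for every t ∈ FOLLOW(Q) = {$}.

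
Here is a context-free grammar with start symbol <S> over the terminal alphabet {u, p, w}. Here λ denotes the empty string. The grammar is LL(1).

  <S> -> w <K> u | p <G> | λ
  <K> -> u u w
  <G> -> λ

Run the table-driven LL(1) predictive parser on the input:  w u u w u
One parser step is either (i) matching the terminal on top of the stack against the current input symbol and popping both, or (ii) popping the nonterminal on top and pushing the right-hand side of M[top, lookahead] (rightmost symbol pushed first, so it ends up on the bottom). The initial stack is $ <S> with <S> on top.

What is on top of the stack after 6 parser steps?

     Stack      Input        Action
  1  $ <S>      w u u w u $  expand <S> -> w <K> u
  2  $ u <K> w  w u u w u $  match w
  3  $ u <K>    u u w u $    expand <K> -> u u w
  4  $ u w u u  u u w u $    match u
  5  $ u w u    u w u $      match u
  6  $ u w      w u $        match w
Stack after step 6: $ u (top = u).

u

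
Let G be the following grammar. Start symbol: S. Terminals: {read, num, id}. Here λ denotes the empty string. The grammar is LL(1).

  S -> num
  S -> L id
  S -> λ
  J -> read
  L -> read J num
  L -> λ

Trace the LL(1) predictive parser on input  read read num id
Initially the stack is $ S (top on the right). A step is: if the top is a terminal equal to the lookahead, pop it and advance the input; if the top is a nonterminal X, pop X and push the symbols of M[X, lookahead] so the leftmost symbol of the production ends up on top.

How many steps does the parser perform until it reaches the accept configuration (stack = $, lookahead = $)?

7

     Stack            Input               Action
  1  $ S              read read num id $  expand S -> L id
  2  $ id L           read read num id $  expand L -> read J num
  3  $ id num J read  read read num id $  match read
  4  $ id num J       read num id $       expand J -> read
  5  $ id num read    read num id $       match read
  6  $ id num         num id $            match num
  7  $ id             id $                match id
Accept reached after 7 steps.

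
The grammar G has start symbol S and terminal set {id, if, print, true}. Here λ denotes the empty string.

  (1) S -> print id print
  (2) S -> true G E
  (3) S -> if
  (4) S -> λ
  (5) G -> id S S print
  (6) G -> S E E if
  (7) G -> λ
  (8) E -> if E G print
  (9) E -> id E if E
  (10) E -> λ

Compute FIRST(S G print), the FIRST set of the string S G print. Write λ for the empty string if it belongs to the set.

{id, if, print, true}

FIRST(S): from S->print id print we get {print}; from S->true G E we get {true}; from S->if we get {if}; from S->λ we get {λ}. So FIRST(S) = {λ, if, print, true}.
FIRST(E): from E->if E G print we get {if}; from E->id E if E we get {id}; from E->λ we get {λ}. So FIRST(E) = {λ, id, if}.
FIRST(G): from G->id S S print we get {id}; from G->S E E if we get {id, if, print, true}; from G->λ we get {λ}. So FIRST(G) = {λ, id, if, print, true}.
FIRST(S G print): take FIRST of each symbol in turn, carrying on past any symbol whose FIRST contains λ; result {id, if, print, true}.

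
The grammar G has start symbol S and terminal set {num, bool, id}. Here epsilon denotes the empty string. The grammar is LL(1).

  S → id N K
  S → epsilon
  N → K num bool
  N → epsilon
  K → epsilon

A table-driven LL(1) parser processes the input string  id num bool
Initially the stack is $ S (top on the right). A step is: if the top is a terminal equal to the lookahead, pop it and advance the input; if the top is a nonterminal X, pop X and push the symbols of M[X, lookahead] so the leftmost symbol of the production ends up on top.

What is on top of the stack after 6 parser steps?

     Stack           Input          Action
  1  $ S             id num bool $  expand S → id N K
  2  $ K N id        id num bool $  match id
  3  $ K N           num bool $     expand N → K num bool
  4  $ K bool num K  num bool $     expand K → epsilon
  5  $ K bool num    num bool $     match num
  6  $ K bool        bool $         match bool
Stack after step 6: $ K (top = K).

K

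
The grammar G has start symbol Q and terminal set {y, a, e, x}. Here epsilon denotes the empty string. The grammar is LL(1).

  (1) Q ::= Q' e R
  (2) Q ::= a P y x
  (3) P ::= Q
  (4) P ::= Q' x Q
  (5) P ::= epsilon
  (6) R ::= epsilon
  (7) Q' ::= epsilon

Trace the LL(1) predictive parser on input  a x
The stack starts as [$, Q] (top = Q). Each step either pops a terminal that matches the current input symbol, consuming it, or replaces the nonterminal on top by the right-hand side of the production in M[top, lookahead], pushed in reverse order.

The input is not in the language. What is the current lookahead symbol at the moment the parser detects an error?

$

step 1: stack=$ Q  input=a x $  — expand Q ::= a P y x
step 2: stack=$ x y P a  input=a x $  — match a
step 3: stack=$ x y P  input=x $  — expand P ::= Q' x Q
step 4: stack=$ x y Q x Q'  input=x $  — expand Q' ::= epsilon
step 5: stack=$ x y Q x  input=x $  — match x
step 6: stack=$ x y Q  input=$  — error: M[Q, $] is empty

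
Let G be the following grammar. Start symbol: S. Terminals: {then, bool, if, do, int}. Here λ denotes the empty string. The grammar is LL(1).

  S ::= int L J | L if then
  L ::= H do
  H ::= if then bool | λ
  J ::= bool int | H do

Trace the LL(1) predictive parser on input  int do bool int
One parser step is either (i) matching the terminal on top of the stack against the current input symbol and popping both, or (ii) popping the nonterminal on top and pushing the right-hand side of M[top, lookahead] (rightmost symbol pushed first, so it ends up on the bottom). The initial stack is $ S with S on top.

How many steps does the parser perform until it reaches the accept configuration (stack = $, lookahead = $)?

step 1: stack=$ S  input=int do bool int $  — expand S ::= int L J
step 2: stack=$ J L int  input=int do bool int $  — match int
step 3: stack=$ J L  input=do bool int $  — expand L ::= H do
step 4: stack=$ J do H  input=do bool int $  — expand H ::= λ
step 5: stack=$ J do  input=do bool int $  — match do
step 6: stack=$ J  input=bool int $  — expand J ::= bool int
step 7: stack=$ int bool  input=bool int $  — match bool
step 8: stack=$ int  input=int $  — match int
Accept reached after 8 steps.

8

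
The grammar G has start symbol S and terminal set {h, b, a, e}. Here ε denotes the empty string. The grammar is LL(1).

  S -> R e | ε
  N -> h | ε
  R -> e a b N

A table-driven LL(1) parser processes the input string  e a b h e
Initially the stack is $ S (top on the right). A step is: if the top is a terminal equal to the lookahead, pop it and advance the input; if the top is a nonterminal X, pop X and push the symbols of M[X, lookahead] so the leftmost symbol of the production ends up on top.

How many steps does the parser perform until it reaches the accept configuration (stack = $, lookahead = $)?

8

step 1: stack=$ S  input=e a b h e $  — expand S -> R e
step 2: stack=$ e R  input=e a b h e $  — expand R -> e a b N
step 3: stack=$ e N b a e  input=e a b h e $  — match e
step 4: stack=$ e N b a  input=a b h e $  — match a
step 5: stack=$ e N b  input=b h e $  — match b
step 6: stack=$ e N  input=h e $  — expand N -> h
step 7: stack=$ e h  input=h e $  — match h
step 8: stack=$ e  input=e $  — match e
Accept reached after 8 steps.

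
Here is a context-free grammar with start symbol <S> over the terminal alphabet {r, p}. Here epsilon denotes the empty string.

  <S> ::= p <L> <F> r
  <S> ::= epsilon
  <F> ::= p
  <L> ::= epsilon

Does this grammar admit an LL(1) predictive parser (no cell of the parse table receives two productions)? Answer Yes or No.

FIRST(<S>) = {epsilon, p}
FIRST(<F>) = {p}
FIRST(<L>) = {epsilon}
FOLLOW(<S>) = {$}
FOLLOW(<F>) = {r}
FOLLOW(<L>) = {p}
Each cell of M receives at most one production.

Yes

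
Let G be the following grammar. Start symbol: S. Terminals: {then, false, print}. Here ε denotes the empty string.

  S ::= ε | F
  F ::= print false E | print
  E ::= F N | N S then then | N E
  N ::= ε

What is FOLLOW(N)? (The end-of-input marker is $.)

{$, print, then}

FIRST(F) = {print}
FIRST(N) = {ε}
FIRST(S) = {ε, print}  (via F)
FIRST(E) = {print, then}  (via F N, N S then then, N E)
FOLLOW(S) includes $ since S is the start symbol.
FOLLOW(S): in E::=N S then then, S is followed by then then with FIRST {then}. Thus FOLLOW(S) = {$, then}.
FOLLOW(F): in S::=F, the suffix after F is empty, so FOLLOW(F) ⊇ FOLLOW(S) = {$, then}; in E::=F N, F is followed by N with FIRST {ε}; in E::=F N, the suffix after F is nullable, so FOLLOW(F) ⊇ FOLLOW(E) = {$, then}. Thus FOLLOW(F) = {$, then}.
FOLLOW(E): in F::=print false E, the suffix after E is empty, so FOLLOW(E) ⊇ FOLLOW(F) = {$, then}; in E::=N E, the suffix after E is empty (adds nothing new). Thus FOLLOW(E) = {$, then}.
FOLLOW(N): in E::=F N, the suffix after N is empty, so FOLLOW(N) ⊇ FOLLOW(E) = {$, then}; in E::=N S then then, N is followed by S then then with FIRST {print, then}; in E::=N E, N is followed by E with FIRST {print, then}. Thus FOLLOW(N) = {$, print, then}.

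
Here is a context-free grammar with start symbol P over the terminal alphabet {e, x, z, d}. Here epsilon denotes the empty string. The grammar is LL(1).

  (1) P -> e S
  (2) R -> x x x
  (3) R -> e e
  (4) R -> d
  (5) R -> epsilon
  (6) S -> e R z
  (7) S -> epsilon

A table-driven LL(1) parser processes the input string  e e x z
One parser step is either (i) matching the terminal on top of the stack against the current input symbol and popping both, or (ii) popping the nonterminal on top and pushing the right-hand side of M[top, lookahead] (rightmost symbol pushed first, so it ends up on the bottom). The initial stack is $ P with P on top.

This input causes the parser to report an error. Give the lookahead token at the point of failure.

z

     Stack      Input      Action
  1  $ P        e e x z $  expand P -> e S
  2  $ S e      e e x z $  match e
  3  $ S        e x z $    expand S -> e R z
  4  $ z R e    e x z $    match e
  5  $ z R      x z $      expand R -> x x x
  6  $ z x x x  x z $      match x
  7  $ z x x    z $        error: top is terminal x but lookahead is z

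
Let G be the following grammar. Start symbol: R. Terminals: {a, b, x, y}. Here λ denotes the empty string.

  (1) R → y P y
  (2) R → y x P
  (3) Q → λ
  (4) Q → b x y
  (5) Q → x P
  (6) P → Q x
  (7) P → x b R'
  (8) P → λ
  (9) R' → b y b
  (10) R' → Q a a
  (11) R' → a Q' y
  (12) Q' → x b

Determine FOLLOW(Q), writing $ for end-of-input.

{a, x}

FIRST(R) = {y}
FIRST(Q) = {λ, b, x}
FIRST(Q') = {x}
FIRST(P) = {λ, b, x}  (via Q x)
FIRST(R') = {a, b, x}  (via Q a a)
FOLLOW(R) includes $ since R is the start symbol.
FOLLOW(R): R appears on no right-hand side. Thus FOLLOW(R) = {$}.
FOLLOW(Q): in P→Q x, Q is followed by x with FIRST {x}; in R'→Q a a, Q is followed by a a with FIRST {a}. Thus FOLLOW(Q) = {a, x}.
FOLLOW(P): in R→y P y, P is followed by y with FIRST {y}; in R→y x P, the suffix after P is empty, so FOLLOW(P) ⊇ FOLLOW(R) = {$}; in Q→x P, the suffix after P is empty, so FOLLOW(P) ⊇ FOLLOW(Q) = {a, x}. Thus FOLLOW(P) = {$, a, x, y}.
FOLLOW(R'): in P→x b R', the suffix after R' is empty, so FOLLOW(R') ⊇ FOLLOW(P) = {$, a, x, y}. Thus FOLLOW(R') = {$, a, x, y}.
FOLLOW(Q'): in R'→a Q' y, Q' is followed by y with FIRST {y}. Thus FOLLOW(Q') = {y}.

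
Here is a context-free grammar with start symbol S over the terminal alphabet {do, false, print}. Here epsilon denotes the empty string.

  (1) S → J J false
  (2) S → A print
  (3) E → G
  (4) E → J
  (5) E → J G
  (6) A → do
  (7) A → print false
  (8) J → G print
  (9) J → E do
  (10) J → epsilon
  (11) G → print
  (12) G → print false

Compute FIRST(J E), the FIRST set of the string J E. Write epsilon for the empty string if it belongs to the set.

{epsilon, do, print}

FIRST(A) = {do, print}
FIRST(G) = {print}
FIRST(S) = {do, false, print}  (via J J false, A print)
FIRST(E) = {epsilon, do, print}  (via G, J, J G)
FIRST(J) = {epsilon, do, print}  (via G print, E do)
FIRST(J E): take FIRST of each symbol in turn, carrying on past any symbol whose FIRST contains epsilon; result {epsilon, do, print}.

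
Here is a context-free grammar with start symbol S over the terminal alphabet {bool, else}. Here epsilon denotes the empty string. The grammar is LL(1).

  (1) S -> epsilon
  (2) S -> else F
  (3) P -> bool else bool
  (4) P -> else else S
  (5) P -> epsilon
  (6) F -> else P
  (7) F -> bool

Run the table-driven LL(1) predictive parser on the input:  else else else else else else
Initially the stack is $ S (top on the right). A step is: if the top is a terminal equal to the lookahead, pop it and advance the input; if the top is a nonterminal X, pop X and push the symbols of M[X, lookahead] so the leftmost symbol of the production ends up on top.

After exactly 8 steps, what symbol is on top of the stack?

step 1: stack=$ S  input=else else else else else else $  — expand S -> else F
step 2: stack=$ F else  input=else else else else else else $  — match else
step 3: stack=$ F  input=else else else else else $  — expand F -> else P
step 4: stack=$ P else  input=else else else else else $  — match else
step 5: stack=$ P  input=else else else else $  — expand P -> else else S
step 6: stack=$ S else else  input=else else else else $  — match else
step 7: stack=$ S else  input=else else else $  — match else
step 8: stack=$ S  input=else else $  — expand S -> else F
Stack after step 8: $ F else (top = else).

else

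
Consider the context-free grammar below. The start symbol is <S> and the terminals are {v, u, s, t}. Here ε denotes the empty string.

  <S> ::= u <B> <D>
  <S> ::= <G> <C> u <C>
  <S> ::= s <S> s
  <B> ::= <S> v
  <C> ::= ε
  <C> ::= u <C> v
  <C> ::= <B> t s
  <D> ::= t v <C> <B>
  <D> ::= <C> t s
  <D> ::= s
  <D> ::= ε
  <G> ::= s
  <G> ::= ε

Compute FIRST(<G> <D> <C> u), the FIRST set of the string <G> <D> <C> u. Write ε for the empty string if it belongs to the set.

{s, t, u}

FIRST(<G>): from <G>::=s we get {s}; from <G>::=ε we get {ε}. So FIRST(<G>) = {ε, s}.
FIRST(<S>): from <S>::=u <B> <D> we get {u}; from <S>::=<G> <C> u <C> we get {s, u}; from <S>::=s <S> s we get {s}. So FIRST(<S>) = {s, u}.
FIRST(<B>): from <B>::=<S> v we get {s, u}. So FIRST(<B>) = {s, u}.
FIRST(<C>): from <C>::=ε we get {ε}; from <C>::=u <C> v we get {u}; from <C>::=<B> t s we get {s, u}. So FIRST(<C>) = {ε, s, u}.
FIRST(<D>): from <D>::=t v <C> <B> we get {t}; from <D>::=<C> t s we get {s, t, u}; from <D>::=s we get {s}; from <D>::=ε we get {ε}. So FIRST(<D>) = {ε, s, t, u}.
FIRST(<G> <D> <C> u): take FIRST of each symbol in turn, carrying on past any symbol whose FIRST contains ε; result {s, t, u}.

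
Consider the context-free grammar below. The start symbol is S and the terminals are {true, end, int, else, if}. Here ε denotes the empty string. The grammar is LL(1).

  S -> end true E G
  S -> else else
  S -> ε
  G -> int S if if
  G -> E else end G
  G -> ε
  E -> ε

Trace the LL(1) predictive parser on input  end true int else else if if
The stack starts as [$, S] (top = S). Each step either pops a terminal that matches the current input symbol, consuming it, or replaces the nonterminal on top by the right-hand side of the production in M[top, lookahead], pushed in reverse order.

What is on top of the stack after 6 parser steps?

step 1: stack=$ S  input=end true int else else if if $  — expand S -> end true E G
step 2: stack=$ G E true end  input=end true int else else if if $  — match end
step 3: stack=$ G E true  input=true int else else if if $  — match true
step 4: stack=$ G E  input=int else else if if $  — expand E -> ε
step 5: stack=$ G  input=int else else if if $  — expand G -> int S if if
step 6: stack=$ if if S int  input=int else else if if $  — match int
Stack after step 6: $ if if S (top = S).

S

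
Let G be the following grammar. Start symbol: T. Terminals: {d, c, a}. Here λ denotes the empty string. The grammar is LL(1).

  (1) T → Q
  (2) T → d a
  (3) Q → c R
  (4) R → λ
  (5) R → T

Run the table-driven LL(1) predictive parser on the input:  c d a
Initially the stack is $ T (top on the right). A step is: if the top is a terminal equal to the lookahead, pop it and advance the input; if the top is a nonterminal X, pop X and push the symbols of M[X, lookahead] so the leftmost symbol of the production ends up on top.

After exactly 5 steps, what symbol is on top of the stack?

     Stack  Input    Action
  1  $ T    c d a $  expand T → Q
  2  $ Q    c d a $  expand Q → c R
  3  $ R c  c d a $  match c
  4  $ R    d a $    expand R → T
  5  $ T    d a $    expand T → d a
Stack after step 5: $ a d (top = d).

d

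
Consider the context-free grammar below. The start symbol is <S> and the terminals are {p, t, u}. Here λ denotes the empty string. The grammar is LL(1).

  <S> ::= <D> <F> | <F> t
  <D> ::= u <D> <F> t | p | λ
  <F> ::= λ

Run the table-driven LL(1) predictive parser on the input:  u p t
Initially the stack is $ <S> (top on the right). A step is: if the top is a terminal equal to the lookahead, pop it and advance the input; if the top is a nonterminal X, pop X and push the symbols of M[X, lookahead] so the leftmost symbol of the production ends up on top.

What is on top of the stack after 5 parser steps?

     Stack              Input    Action
  1  $ <S>              u p t $  expand <S> ::= <D> <F>
  2  $ <F> <D>          u p t $  expand <D> ::= u <D> <F> t
  3  $ <F> t <F> <D> u  u p t $  match u
  4  $ <F> t <F> <D>    p t $    expand <D> ::= p
  5  $ <F> t <F> p      p t $    match p
Stack after step 5: $ <F> t <F> (top = <F>).

<F>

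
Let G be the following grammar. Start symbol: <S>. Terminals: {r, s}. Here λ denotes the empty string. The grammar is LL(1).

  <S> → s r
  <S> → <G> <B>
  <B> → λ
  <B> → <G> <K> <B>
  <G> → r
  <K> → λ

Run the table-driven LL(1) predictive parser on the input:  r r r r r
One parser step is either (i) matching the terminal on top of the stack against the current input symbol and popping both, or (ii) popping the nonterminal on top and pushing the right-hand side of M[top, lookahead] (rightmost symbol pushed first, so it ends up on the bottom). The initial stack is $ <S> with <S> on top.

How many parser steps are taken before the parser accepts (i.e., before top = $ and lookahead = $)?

      Stack          Input        Action
   1  $ <S>          r r r r r $  expand <S> → <G> <B>
   2  $ <B> <G>      r r r r r $  expand <G> → r
   3  $ <B> r        r r r r r $  match r
   4  $ <B>          r r r r $    expand <B> → <G> <K> <B>
   5  $ <B> <K> <G>  r r r r $    expand <G> → r
   6  $ <B> <K> r    r r r r $    match r
   7  $ <B> <K>      r r r $      expand <K> → λ
   8  $ <B>          r r r $      expand <B> → <G> <K> <B>
   9  $ <B> <K> <G>  r r r $      expand <G> → r
  10  $ <B> <K> r    r r r $      match r
  11  $ <B> <K>      r r $        expand <K> → λ
  12  $ <B>          r r $        expand <B> → <G> <K> <B>
  13  $ <B> <K> <G>  r r $        expand <G> → r
  14  $ <B> <K> r    r r $        match r
  15  $ <B> <K>      r $          expand <K> → λ
  16  $ <B>          r $          expand <B> → <G> <K> <B>
  17  $ <B> <K> <G>  r $          expand <G> → r
  18  $ <B> <K> r    r $          match r
  19  $ <B> <K>      $            expand <K> → λ
  20  $ <B>          $            expand <B> → λ
Accept reached after 20 steps.

20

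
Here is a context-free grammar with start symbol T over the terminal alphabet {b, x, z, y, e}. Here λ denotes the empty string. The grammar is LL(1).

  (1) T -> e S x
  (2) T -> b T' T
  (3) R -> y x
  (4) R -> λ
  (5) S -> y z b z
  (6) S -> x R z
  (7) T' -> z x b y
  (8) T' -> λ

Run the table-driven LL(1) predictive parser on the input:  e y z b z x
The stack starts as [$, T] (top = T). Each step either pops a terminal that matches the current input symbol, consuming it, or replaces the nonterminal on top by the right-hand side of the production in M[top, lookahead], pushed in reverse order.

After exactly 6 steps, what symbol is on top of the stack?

z

step 1: stack=$ T  input=e y z b z x $  — expand T -> e S x
step 2: stack=$ x S e  input=e y z b z x $  — match e
step 3: stack=$ x S  input=y z b z x $  — expand S -> y z b z
step 4: stack=$ x z b z y  input=y z b z x $  — match y
step 5: stack=$ x z b z  input=z b z x $  — match z
step 6: stack=$ x z b  input=b z x $  — match b
Stack after step 6: $ x z (top = z).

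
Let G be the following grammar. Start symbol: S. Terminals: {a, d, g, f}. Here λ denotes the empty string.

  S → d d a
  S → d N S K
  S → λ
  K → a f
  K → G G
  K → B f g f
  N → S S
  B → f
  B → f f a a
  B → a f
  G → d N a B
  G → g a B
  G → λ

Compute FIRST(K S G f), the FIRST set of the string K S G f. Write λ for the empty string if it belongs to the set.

FIRST(S) = {λ, d}
FIRST(B) = {a, f}
FIRST(G) = {λ, d, g}
FIRST(K) = {λ, a, d, f, g}  (via G G, B f g f)
FIRST(N) = {λ, d}  (via S S)
FIRST(K S G f): take FIRST of each symbol in turn, carrying on past any symbol whose FIRST contains λ; result {a, d, f, g}.

{a, d, f, g}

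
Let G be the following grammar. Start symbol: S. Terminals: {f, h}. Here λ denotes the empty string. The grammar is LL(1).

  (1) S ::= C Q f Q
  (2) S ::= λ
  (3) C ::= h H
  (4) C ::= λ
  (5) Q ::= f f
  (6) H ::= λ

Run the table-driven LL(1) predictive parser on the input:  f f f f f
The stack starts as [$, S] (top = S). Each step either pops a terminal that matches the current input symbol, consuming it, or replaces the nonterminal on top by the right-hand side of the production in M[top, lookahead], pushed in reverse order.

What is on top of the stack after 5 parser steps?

f

     Stack      Input        Action
  1  $ S        f f f f f $  expand S ::= C Q f Q
  2  $ Q f Q C  f f f f f $  expand C ::= λ
  3  $ Q f Q    f f f f f $  expand Q ::= f f
  4  $ Q f f f  f f f f f $  match f
  5  $ Q f f    f f f f $    match f
Stack after step 5: $ Q f (top = f).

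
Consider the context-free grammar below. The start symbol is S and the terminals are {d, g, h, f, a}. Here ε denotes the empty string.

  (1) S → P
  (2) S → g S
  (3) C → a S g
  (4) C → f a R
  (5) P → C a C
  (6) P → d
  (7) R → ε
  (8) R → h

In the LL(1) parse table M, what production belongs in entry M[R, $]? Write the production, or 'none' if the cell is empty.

FIRST(C) = {a, f}
FIRST(R) = {ε, h}
FIRST(P) = {a, d, f}  (via C a C)
FIRST(S) = {a, d, f, g}  (via P)
FOLLOW(S) includes $ since S is the start symbol.
FOLLOW(C): in P→C a C (occurrence 1), C is followed by a C with FIRST {a}; in P→C a C (occurrence 2), the suffix after C is empty, so FOLLOW(C) ⊇ FOLLOW(P) = {$, g}. Thus FOLLOW(C) = {$, a, g}.
FOLLOW(R): in C→f a R, the suffix after R is empty, so FOLLOW(R) ⊇ FOLLOW(C) = {$, a, g}. Thus FOLLOW(R) = {$, a, g}.
For R → ε: FIRST(ε) = {ε}, so it goes in M[R, t] for t ∈ {}; since ε ∈ FIRST, also for every t ∈ FOLLOW(R) = {$, a, g}.
For R → h: FIRST(h) = {h}, so it goes in M[R, t] for t ∈ {h}.

R → ε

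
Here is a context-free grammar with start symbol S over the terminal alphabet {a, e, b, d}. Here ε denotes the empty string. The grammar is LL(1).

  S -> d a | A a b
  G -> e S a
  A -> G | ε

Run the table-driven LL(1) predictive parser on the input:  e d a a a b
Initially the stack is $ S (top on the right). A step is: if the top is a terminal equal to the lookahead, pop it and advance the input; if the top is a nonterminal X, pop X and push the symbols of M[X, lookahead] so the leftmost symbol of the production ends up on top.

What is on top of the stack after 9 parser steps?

     Stack        Input          Action
  1  $ S          e d a a a b $  expand S -> A a b
  2  $ b a A      e d a a a b $  expand A -> G
  3  $ b a G      e d a a a b $  expand G -> e S a
  4  $ b a a S e  e d a a a b $  match e
  5  $ b a a S    d a a a b $    expand S -> d a
  6  $ b a a a d  d a a a b $    match d
  7  $ b a a a    a a a b $      match a
  8  $ b a a      a a b $        match a
  9  $ b a        a b $          match a
Stack after step 9: $ b (top = b).

b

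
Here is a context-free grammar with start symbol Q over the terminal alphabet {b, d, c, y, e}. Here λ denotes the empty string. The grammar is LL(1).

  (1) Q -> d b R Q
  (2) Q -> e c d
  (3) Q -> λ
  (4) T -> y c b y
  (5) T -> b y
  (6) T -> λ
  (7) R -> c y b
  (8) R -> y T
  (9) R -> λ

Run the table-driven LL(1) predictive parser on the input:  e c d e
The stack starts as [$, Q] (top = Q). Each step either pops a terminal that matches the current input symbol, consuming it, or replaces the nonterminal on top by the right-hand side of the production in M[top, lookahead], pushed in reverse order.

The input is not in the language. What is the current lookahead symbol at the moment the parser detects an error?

     Stack    Input      Action
  1  $ Q      e c d e $  expand Q -> e c d
  2  $ d c e  e c d e $  match e
  3  $ d c    c d e $    match c
  4  $ d      d e $      match d
  5  $        e $        error: stack empty but input remains

e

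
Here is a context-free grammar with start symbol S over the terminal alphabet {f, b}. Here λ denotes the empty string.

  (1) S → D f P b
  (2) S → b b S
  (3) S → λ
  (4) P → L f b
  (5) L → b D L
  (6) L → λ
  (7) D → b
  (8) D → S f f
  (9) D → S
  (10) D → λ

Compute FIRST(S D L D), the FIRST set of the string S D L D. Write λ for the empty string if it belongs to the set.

FIRST(L): from L→b D L we get {b}; from L→λ we get {λ}. So FIRST(L) = {λ, b}.
FIRST(P): from P→L f b we get {b, f}. So FIRST(P) = {b, f}.
FIRST(S): from S→D f P b we get {b, f}; from S→b b S we get {b}; from S→λ we get {λ}. So FIRST(S) = {λ, b, f}.
FIRST(D): from D→b we get {b}; from D→S f f we get {b, f}; from D→S we get {λ, b, f}; from D→λ we get {λ}. So FIRST(D) = {λ, b, f}.
FIRST(S D L D): take FIRST of each symbol in turn, carrying on past any symbol whose FIRST contains λ; result {λ, b, f}.

{λ, b, f}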